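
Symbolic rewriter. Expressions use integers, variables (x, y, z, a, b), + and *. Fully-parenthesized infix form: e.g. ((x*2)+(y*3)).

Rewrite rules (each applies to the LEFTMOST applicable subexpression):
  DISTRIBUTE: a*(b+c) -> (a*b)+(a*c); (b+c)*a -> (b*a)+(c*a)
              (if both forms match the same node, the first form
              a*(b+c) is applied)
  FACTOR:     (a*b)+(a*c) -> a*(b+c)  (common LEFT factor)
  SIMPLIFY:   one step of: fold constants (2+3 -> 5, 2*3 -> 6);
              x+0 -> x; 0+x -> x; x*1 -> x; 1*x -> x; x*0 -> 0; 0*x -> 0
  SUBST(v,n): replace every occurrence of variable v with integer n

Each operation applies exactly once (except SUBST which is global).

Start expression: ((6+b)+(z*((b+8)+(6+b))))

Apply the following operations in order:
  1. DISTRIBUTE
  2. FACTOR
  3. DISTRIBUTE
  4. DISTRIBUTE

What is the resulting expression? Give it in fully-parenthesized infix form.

Answer: ((6+b)+(((z*b)+(z*8))+(z*(6+b))))

Derivation:
Start: ((6+b)+(z*((b+8)+(6+b))))
Apply DISTRIBUTE at R (target: (z*((b+8)+(6+b)))): ((6+b)+(z*((b+8)+(6+b)))) -> ((6+b)+((z*(b+8))+(z*(6+b))))
Apply FACTOR at R (target: ((z*(b+8))+(z*(6+b)))): ((6+b)+((z*(b+8))+(z*(6+b)))) -> ((6+b)+(z*((b+8)+(6+b))))
Apply DISTRIBUTE at R (target: (z*((b+8)+(6+b)))): ((6+b)+(z*((b+8)+(6+b)))) -> ((6+b)+((z*(b+8))+(z*(6+b))))
Apply DISTRIBUTE at RL (target: (z*(b+8))): ((6+b)+((z*(b+8))+(z*(6+b)))) -> ((6+b)+(((z*b)+(z*8))+(z*(6+b))))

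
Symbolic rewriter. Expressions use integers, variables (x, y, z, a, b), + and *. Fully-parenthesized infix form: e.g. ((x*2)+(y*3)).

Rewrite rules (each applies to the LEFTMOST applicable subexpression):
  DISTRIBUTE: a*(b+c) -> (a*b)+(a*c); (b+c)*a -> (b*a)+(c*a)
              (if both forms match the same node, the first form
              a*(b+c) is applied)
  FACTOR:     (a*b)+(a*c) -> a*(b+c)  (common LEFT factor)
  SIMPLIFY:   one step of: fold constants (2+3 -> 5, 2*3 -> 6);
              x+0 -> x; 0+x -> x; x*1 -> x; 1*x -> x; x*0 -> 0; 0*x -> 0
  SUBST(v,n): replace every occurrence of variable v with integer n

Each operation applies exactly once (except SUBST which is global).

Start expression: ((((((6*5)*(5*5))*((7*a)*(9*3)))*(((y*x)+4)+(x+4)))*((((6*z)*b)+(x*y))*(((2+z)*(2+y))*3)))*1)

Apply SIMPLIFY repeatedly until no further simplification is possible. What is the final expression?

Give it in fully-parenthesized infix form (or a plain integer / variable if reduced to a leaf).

Answer: (((750*((7*a)*27))*(((y*x)+4)+(x+4)))*((((6*z)*b)+(x*y))*(((2+z)*(2+y))*3)))

Derivation:
Start: ((((((6*5)*(5*5))*((7*a)*(9*3)))*(((y*x)+4)+(x+4)))*((((6*z)*b)+(x*y))*(((2+z)*(2+y))*3)))*1)
Step 1: at root: ((((((6*5)*(5*5))*((7*a)*(9*3)))*(((y*x)+4)+(x+4)))*((((6*z)*b)+(x*y))*(((2+z)*(2+y))*3)))*1) -> (((((6*5)*(5*5))*((7*a)*(9*3)))*(((y*x)+4)+(x+4)))*((((6*z)*b)+(x*y))*(((2+z)*(2+y))*3))); overall: ((((((6*5)*(5*5))*((7*a)*(9*3)))*(((y*x)+4)+(x+4)))*((((6*z)*b)+(x*y))*(((2+z)*(2+y))*3)))*1) -> (((((6*5)*(5*5))*((7*a)*(9*3)))*(((y*x)+4)+(x+4)))*((((6*z)*b)+(x*y))*(((2+z)*(2+y))*3)))
Step 2: at LLLL: (6*5) -> 30; overall: (((((6*5)*(5*5))*((7*a)*(9*3)))*(((y*x)+4)+(x+4)))*((((6*z)*b)+(x*y))*(((2+z)*(2+y))*3))) -> ((((30*(5*5))*((7*a)*(9*3)))*(((y*x)+4)+(x+4)))*((((6*z)*b)+(x*y))*(((2+z)*(2+y))*3)))
Step 3: at LLLR: (5*5) -> 25; overall: ((((30*(5*5))*((7*a)*(9*3)))*(((y*x)+4)+(x+4)))*((((6*z)*b)+(x*y))*(((2+z)*(2+y))*3))) -> ((((30*25)*((7*a)*(9*3)))*(((y*x)+4)+(x+4)))*((((6*z)*b)+(x*y))*(((2+z)*(2+y))*3)))
Step 4: at LLL: (30*25) -> 750; overall: ((((30*25)*((7*a)*(9*3)))*(((y*x)+4)+(x+4)))*((((6*z)*b)+(x*y))*(((2+z)*(2+y))*3))) -> (((750*((7*a)*(9*3)))*(((y*x)+4)+(x+4)))*((((6*z)*b)+(x*y))*(((2+z)*(2+y))*3)))
Step 5: at LLRR: (9*3) -> 27; overall: (((750*((7*a)*(9*3)))*(((y*x)+4)+(x+4)))*((((6*z)*b)+(x*y))*(((2+z)*(2+y))*3))) -> (((750*((7*a)*27))*(((y*x)+4)+(x+4)))*((((6*z)*b)+(x*y))*(((2+z)*(2+y))*3)))
Fixed point: (((750*((7*a)*27))*(((y*x)+4)+(x+4)))*((((6*z)*b)+(x*y))*(((2+z)*(2+y))*3)))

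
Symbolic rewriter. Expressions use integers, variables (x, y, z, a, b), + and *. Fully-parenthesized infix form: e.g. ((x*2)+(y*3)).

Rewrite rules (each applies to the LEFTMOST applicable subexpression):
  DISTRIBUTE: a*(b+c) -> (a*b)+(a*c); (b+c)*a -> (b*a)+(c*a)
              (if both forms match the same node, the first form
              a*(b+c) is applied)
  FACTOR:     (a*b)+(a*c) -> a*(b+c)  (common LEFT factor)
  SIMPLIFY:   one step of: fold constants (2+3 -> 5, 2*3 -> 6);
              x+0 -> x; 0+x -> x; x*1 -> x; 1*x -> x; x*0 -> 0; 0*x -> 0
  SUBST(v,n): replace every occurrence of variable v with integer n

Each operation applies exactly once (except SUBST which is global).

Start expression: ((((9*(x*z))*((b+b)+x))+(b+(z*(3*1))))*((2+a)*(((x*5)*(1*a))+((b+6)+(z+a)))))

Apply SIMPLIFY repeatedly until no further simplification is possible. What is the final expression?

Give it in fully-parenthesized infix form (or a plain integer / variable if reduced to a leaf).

Answer: ((((9*(x*z))*((b+b)+x))+(b+(z*3)))*((2+a)*(((x*5)*a)+((b+6)+(z+a)))))

Derivation:
Start: ((((9*(x*z))*((b+b)+x))+(b+(z*(3*1))))*((2+a)*(((x*5)*(1*a))+((b+6)+(z+a)))))
Step 1: at LRRR: (3*1) -> 3; overall: ((((9*(x*z))*((b+b)+x))+(b+(z*(3*1))))*((2+a)*(((x*5)*(1*a))+((b+6)+(z+a))))) -> ((((9*(x*z))*((b+b)+x))+(b+(z*3)))*((2+a)*(((x*5)*(1*a))+((b+6)+(z+a)))))
Step 2: at RRLR: (1*a) -> a; overall: ((((9*(x*z))*((b+b)+x))+(b+(z*3)))*((2+a)*(((x*5)*(1*a))+((b+6)+(z+a))))) -> ((((9*(x*z))*((b+b)+x))+(b+(z*3)))*((2+a)*(((x*5)*a)+((b+6)+(z+a)))))
Fixed point: ((((9*(x*z))*((b+b)+x))+(b+(z*3)))*((2+a)*(((x*5)*a)+((b+6)+(z+a)))))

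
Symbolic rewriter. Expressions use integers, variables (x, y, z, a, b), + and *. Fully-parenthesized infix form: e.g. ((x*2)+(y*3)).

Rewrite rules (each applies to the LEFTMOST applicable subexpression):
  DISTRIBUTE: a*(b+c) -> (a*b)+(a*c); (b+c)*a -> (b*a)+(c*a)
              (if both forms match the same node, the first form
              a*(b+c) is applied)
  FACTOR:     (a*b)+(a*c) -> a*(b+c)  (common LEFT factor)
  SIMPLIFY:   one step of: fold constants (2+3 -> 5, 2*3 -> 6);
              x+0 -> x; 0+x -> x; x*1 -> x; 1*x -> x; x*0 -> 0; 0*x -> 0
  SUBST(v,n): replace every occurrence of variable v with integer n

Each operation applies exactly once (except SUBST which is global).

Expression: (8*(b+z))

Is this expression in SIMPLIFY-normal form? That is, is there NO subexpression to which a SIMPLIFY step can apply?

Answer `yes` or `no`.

Expression: (8*(b+z))
Scanning for simplifiable subexpressions (pre-order)...
  at root: (8*(b+z)) (not simplifiable)
  at R: (b+z) (not simplifiable)
Result: no simplifiable subexpression found -> normal form.

Answer: yes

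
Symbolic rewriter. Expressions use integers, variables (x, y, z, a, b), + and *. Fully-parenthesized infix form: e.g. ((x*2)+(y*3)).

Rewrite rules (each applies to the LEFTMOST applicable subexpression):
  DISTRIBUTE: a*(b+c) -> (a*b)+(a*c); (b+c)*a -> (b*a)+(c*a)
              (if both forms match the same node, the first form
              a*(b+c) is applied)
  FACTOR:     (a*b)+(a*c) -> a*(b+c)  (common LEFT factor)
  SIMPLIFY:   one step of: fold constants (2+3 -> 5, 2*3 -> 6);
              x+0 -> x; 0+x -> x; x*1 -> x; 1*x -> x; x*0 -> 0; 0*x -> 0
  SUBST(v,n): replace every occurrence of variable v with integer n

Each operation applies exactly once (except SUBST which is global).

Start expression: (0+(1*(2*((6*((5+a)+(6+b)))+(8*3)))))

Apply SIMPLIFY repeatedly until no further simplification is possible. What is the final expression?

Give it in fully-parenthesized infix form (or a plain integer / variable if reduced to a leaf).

Start: (0+(1*(2*((6*((5+a)+(6+b)))+(8*3)))))
Step 1: at root: (0+(1*(2*((6*((5+a)+(6+b)))+(8*3))))) -> (1*(2*((6*((5+a)+(6+b)))+(8*3)))); overall: (0+(1*(2*((6*((5+a)+(6+b)))+(8*3))))) -> (1*(2*((6*((5+a)+(6+b)))+(8*3))))
Step 2: at root: (1*(2*((6*((5+a)+(6+b)))+(8*3)))) -> (2*((6*((5+a)+(6+b)))+(8*3))); overall: (1*(2*((6*((5+a)+(6+b)))+(8*3)))) -> (2*((6*((5+a)+(6+b)))+(8*3)))
Step 3: at RR: (8*3) -> 24; overall: (2*((6*((5+a)+(6+b)))+(8*3))) -> (2*((6*((5+a)+(6+b)))+24))
Fixed point: (2*((6*((5+a)+(6+b)))+24))

Answer: (2*((6*((5+a)+(6+b)))+24))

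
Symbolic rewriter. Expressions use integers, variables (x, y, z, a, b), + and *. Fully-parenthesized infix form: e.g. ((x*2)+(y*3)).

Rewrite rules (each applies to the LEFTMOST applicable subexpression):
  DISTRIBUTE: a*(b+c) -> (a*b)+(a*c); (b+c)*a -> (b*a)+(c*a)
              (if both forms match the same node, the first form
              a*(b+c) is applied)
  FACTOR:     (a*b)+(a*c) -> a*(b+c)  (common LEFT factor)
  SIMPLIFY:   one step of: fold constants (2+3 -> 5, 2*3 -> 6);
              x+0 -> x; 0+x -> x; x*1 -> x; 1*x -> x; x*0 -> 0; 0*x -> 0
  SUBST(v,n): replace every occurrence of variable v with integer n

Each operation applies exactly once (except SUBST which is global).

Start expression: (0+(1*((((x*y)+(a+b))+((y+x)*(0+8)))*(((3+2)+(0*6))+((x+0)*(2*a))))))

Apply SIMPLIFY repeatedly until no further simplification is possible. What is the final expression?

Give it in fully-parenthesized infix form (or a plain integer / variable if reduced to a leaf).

Answer: ((((x*y)+(a+b))+((y+x)*8))*(5+(x*(2*a))))

Derivation:
Start: (0+(1*((((x*y)+(a+b))+((y+x)*(0+8)))*(((3+2)+(0*6))+((x+0)*(2*a))))))
Step 1: at root: (0+(1*((((x*y)+(a+b))+((y+x)*(0+8)))*(((3+2)+(0*6))+((x+0)*(2*a)))))) -> (1*((((x*y)+(a+b))+((y+x)*(0+8)))*(((3+2)+(0*6))+((x+0)*(2*a))))); overall: (0+(1*((((x*y)+(a+b))+((y+x)*(0+8)))*(((3+2)+(0*6))+((x+0)*(2*a)))))) -> (1*((((x*y)+(a+b))+((y+x)*(0+8)))*(((3+2)+(0*6))+((x+0)*(2*a)))))
Step 2: at root: (1*((((x*y)+(a+b))+((y+x)*(0+8)))*(((3+2)+(0*6))+((x+0)*(2*a))))) -> ((((x*y)+(a+b))+((y+x)*(0+8)))*(((3+2)+(0*6))+((x+0)*(2*a)))); overall: (1*((((x*y)+(a+b))+((y+x)*(0+8)))*(((3+2)+(0*6))+((x+0)*(2*a))))) -> ((((x*y)+(a+b))+((y+x)*(0+8)))*(((3+2)+(0*6))+((x+0)*(2*a))))
Step 3: at LRR: (0+8) -> 8; overall: ((((x*y)+(a+b))+((y+x)*(0+8)))*(((3+2)+(0*6))+((x+0)*(2*a)))) -> ((((x*y)+(a+b))+((y+x)*8))*(((3+2)+(0*6))+((x+0)*(2*a))))
Step 4: at RLL: (3+2) -> 5; overall: ((((x*y)+(a+b))+((y+x)*8))*(((3+2)+(0*6))+((x+0)*(2*a)))) -> ((((x*y)+(a+b))+((y+x)*8))*((5+(0*6))+((x+0)*(2*a))))
Step 5: at RLR: (0*6) -> 0; overall: ((((x*y)+(a+b))+((y+x)*8))*((5+(0*6))+((x+0)*(2*a)))) -> ((((x*y)+(a+b))+((y+x)*8))*((5+0)+((x+0)*(2*a))))
Step 6: at RL: (5+0) -> 5; overall: ((((x*y)+(a+b))+((y+x)*8))*((5+0)+((x+0)*(2*a)))) -> ((((x*y)+(a+b))+((y+x)*8))*(5+((x+0)*(2*a))))
Step 7: at RRL: (x+0) -> x; overall: ((((x*y)+(a+b))+((y+x)*8))*(5+((x+0)*(2*a)))) -> ((((x*y)+(a+b))+((y+x)*8))*(5+(x*(2*a))))
Fixed point: ((((x*y)+(a+b))+((y+x)*8))*(5+(x*(2*a))))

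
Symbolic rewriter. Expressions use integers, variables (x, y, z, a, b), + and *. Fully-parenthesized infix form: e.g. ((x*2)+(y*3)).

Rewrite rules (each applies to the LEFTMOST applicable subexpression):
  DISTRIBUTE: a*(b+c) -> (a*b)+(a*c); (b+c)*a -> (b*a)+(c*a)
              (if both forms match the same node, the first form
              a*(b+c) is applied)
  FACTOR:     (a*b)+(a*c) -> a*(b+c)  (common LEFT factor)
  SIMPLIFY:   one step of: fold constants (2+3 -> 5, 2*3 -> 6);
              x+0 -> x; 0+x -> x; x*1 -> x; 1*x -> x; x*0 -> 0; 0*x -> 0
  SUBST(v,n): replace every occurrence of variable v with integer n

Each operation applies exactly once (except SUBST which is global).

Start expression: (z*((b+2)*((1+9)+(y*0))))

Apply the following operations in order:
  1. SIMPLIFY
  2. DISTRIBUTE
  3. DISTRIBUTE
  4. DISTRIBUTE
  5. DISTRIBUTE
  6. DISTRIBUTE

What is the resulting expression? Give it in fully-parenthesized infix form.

Start: (z*((b+2)*((1+9)+(y*0))))
Apply SIMPLIFY at RRL (target: (1+9)): (z*((b+2)*((1+9)+(y*0)))) -> (z*((b+2)*(10+(y*0))))
Apply DISTRIBUTE at R (target: ((b+2)*(10+(y*0)))): (z*((b+2)*(10+(y*0)))) -> (z*(((b+2)*10)+((b+2)*(y*0))))
Apply DISTRIBUTE at root (target: (z*(((b+2)*10)+((b+2)*(y*0))))): (z*(((b+2)*10)+((b+2)*(y*0)))) -> ((z*((b+2)*10))+(z*((b+2)*(y*0))))
Apply DISTRIBUTE at LR (target: ((b+2)*10)): ((z*((b+2)*10))+(z*((b+2)*(y*0)))) -> ((z*((b*10)+(2*10)))+(z*((b+2)*(y*0))))
Apply DISTRIBUTE at L (target: (z*((b*10)+(2*10)))): ((z*((b*10)+(2*10)))+(z*((b+2)*(y*0)))) -> (((z*(b*10))+(z*(2*10)))+(z*((b+2)*(y*0))))
Apply DISTRIBUTE at RR (target: ((b+2)*(y*0))): (((z*(b*10))+(z*(2*10)))+(z*((b+2)*(y*0)))) -> (((z*(b*10))+(z*(2*10)))+(z*((b*(y*0))+(2*(y*0)))))

Answer: (((z*(b*10))+(z*(2*10)))+(z*((b*(y*0))+(2*(y*0)))))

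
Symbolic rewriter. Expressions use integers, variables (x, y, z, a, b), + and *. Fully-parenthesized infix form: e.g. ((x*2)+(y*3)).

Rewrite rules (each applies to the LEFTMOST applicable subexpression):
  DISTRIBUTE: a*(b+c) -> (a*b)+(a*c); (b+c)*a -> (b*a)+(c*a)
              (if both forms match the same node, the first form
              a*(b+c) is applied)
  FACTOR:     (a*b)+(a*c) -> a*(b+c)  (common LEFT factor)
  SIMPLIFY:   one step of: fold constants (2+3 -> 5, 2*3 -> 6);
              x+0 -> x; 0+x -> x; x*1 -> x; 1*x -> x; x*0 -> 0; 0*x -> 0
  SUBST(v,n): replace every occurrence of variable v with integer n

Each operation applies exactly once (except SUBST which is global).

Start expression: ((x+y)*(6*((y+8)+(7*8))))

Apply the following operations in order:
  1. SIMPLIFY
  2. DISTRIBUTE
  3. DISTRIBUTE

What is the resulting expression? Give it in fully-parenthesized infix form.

Start: ((x+y)*(6*((y+8)+(7*8))))
Apply SIMPLIFY at RRR (target: (7*8)): ((x+y)*(6*((y+8)+(7*8)))) -> ((x+y)*(6*((y+8)+56)))
Apply DISTRIBUTE at root (target: ((x+y)*(6*((y+8)+56)))): ((x+y)*(6*((y+8)+56))) -> ((x*(6*((y+8)+56)))+(y*(6*((y+8)+56))))
Apply DISTRIBUTE at LR (target: (6*((y+8)+56))): ((x*(6*((y+8)+56)))+(y*(6*((y+8)+56)))) -> ((x*((6*(y+8))+(6*56)))+(y*(6*((y+8)+56))))

Answer: ((x*((6*(y+8))+(6*56)))+(y*(6*((y+8)+56))))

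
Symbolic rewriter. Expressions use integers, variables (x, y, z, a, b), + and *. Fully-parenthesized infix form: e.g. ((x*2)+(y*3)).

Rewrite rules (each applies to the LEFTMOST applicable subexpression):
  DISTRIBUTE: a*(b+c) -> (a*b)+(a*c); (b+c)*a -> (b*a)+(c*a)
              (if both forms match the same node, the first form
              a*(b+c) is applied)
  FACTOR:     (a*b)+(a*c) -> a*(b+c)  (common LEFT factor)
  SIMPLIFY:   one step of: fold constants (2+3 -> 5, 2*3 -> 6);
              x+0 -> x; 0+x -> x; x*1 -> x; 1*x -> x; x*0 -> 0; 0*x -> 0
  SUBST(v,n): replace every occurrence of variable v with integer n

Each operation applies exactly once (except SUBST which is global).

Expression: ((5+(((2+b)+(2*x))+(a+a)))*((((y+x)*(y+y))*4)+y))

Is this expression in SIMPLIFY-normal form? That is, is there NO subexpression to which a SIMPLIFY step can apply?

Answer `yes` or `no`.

Answer: yes

Derivation:
Expression: ((5+(((2+b)+(2*x))+(a+a)))*((((y+x)*(y+y))*4)+y))
Scanning for simplifiable subexpressions (pre-order)...
  at root: ((5+(((2+b)+(2*x))+(a+a)))*((((y+x)*(y+y))*4)+y)) (not simplifiable)
  at L: (5+(((2+b)+(2*x))+(a+a))) (not simplifiable)
  at LR: (((2+b)+(2*x))+(a+a)) (not simplifiable)
  at LRL: ((2+b)+(2*x)) (not simplifiable)
  at LRLL: (2+b) (not simplifiable)
  at LRLR: (2*x) (not simplifiable)
  at LRR: (a+a) (not simplifiable)
  at R: ((((y+x)*(y+y))*4)+y) (not simplifiable)
  at RL: (((y+x)*(y+y))*4) (not simplifiable)
  at RLL: ((y+x)*(y+y)) (not simplifiable)
  at RLLL: (y+x) (not simplifiable)
  at RLLR: (y+y) (not simplifiable)
Result: no simplifiable subexpression found -> normal form.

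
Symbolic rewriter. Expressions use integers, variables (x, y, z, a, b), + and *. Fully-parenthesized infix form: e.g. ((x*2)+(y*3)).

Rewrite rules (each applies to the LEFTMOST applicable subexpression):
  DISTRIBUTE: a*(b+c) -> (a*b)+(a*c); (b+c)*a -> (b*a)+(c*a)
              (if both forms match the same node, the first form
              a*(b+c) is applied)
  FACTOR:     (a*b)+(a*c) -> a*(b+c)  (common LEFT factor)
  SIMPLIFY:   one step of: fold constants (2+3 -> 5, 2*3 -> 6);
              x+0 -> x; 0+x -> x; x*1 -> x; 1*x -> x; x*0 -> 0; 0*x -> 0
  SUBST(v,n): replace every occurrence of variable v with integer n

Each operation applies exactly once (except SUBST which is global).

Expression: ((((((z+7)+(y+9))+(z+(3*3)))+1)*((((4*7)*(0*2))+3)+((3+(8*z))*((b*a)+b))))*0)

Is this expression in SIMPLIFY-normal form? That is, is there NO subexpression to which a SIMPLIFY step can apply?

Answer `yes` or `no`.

Answer: no

Derivation:
Expression: ((((((z+7)+(y+9))+(z+(3*3)))+1)*((((4*7)*(0*2))+3)+((3+(8*z))*((b*a)+b))))*0)
Scanning for simplifiable subexpressions (pre-order)...
  at root: ((((((z+7)+(y+9))+(z+(3*3)))+1)*((((4*7)*(0*2))+3)+((3+(8*z))*((b*a)+b))))*0) (SIMPLIFIABLE)
  at L: (((((z+7)+(y+9))+(z+(3*3)))+1)*((((4*7)*(0*2))+3)+((3+(8*z))*((b*a)+b)))) (not simplifiable)
  at LL: ((((z+7)+(y+9))+(z+(3*3)))+1) (not simplifiable)
  at LLL: (((z+7)+(y+9))+(z+(3*3))) (not simplifiable)
  at LLLL: ((z+7)+(y+9)) (not simplifiable)
  at LLLLL: (z+7) (not simplifiable)
  at LLLLR: (y+9) (not simplifiable)
  at LLLR: (z+(3*3)) (not simplifiable)
  at LLLRR: (3*3) (SIMPLIFIABLE)
  at LR: ((((4*7)*(0*2))+3)+((3+(8*z))*((b*a)+b))) (not simplifiable)
  at LRL: (((4*7)*(0*2))+3) (not simplifiable)
  at LRLL: ((4*7)*(0*2)) (not simplifiable)
  at LRLLL: (4*7) (SIMPLIFIABLE)
  at LRLLR: (0*2) (SIMPLIFIABLE)
  at LRR: ((3+(8*z))*((b*a)+b)) (not simplifiable)
  at LRRL: (3+(8*z)) (not simplifiable)
  at LRRLR: (8*z) (not simplifiable)
  at LRRR: ((b*a)+b) (not simplifiable)
  at LRRRL: (b*a) (not simplifiable)
Found simplifiable subexpr at path root: ((((((z+7)+(y+9))+(z+(3*3)))+1)*((((4*7)*(0*2))+3)+((3+(8*z))*((b*a)+b))))*0)
One SIMPLIFY step would give: 0
-> NOT in normal form.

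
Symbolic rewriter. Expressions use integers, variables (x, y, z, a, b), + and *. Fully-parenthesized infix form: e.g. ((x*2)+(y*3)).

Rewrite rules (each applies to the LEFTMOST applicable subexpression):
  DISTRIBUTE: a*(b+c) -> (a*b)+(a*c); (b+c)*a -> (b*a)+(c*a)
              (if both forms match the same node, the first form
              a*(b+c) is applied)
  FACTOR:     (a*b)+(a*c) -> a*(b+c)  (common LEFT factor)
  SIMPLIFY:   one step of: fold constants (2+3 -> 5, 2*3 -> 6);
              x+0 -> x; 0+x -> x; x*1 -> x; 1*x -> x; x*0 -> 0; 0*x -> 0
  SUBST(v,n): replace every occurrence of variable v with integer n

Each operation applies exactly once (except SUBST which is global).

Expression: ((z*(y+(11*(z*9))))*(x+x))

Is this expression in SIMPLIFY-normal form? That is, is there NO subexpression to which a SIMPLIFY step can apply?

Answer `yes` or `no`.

Expression: ((z*(y+(11*(z*9))))*(x+x))
Scanning for simplifiable subexpressions (pre-order)...
  at root: ((z*(y+(11*(z*9))))*(x+x)) (not simplifiable)
  at L: (z*(y+(11*(z*9)))) (not simplifiable)
  at LR: (y+(11*(z*9))) (not simplifiable)
  at LRR: (11*(z*9)) (not simplifiable)
  at LRRR: (z*9) (not simplifiable)
  at R: (x+x) (not simplifiable)
Result: no simplifiable subexpression found -> normal form.

Answer: yes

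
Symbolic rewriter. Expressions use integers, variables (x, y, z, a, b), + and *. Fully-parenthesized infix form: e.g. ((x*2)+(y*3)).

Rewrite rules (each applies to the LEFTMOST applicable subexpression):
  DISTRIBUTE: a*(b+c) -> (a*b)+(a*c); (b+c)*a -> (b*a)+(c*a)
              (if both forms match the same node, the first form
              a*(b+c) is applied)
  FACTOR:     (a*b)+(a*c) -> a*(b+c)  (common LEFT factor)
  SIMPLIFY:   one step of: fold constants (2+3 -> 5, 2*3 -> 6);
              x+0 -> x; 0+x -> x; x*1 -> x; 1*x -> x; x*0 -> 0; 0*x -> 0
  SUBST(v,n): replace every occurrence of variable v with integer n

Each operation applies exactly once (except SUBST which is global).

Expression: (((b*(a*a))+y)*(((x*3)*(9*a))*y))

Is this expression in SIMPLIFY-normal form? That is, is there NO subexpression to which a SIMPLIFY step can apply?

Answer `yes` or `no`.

Expression: (((b*(a*a))+y)*(((x*3)*(9*a))*y))
Scanning for simplifiable subexpressions (pre-order)...
  at root: (((b*(a*a))+y)*(((x*3)*(9*a))*y)) (not simplifiable)
  at L: ((b*(a*a))+y) (not simplifiable)
  at LL: (b*(a*a)) (not simplifiable)
  at LLR: (a*a) (not simplifiable)
  at R: (((x*3)*(9*a))*y) (not simplifiable)
  at RL: ((x*3)*(9*a)) (not simplifiable)
  at RLL: (x*3) (not simplifiable)
  at RLR: (9*a) (not simplifiable)
Result: no simplifiable subexpression found -> normal form.

Answer: yes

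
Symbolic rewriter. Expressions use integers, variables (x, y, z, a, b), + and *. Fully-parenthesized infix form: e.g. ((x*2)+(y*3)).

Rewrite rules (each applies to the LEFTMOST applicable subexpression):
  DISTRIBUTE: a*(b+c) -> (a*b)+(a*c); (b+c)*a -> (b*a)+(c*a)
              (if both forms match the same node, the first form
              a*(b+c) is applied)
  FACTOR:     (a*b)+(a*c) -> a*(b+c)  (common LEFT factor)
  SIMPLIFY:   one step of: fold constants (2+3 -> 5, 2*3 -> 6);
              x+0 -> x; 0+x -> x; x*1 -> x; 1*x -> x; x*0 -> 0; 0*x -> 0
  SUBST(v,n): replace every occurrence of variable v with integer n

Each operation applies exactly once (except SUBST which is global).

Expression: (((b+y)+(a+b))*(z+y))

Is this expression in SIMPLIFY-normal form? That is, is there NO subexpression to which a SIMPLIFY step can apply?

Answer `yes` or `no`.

Expression: (((b+y)+(a+b))*(z+y))
Scanning for simplifiable subexpressions (pre-order)...
  at root: (((b+y)+(a+b))*(z+y)) (not simplifiable)
  at L: ((b+y)+(a+b)) (not simplifiable)
  at LL: (b+y) (not simplifiable)
  at LR: (a+b) (not simplifiable)
  at R: (z+y) (not simplifiable)
Result: no simplifiable subexpression found -> normal form.

Answer: yes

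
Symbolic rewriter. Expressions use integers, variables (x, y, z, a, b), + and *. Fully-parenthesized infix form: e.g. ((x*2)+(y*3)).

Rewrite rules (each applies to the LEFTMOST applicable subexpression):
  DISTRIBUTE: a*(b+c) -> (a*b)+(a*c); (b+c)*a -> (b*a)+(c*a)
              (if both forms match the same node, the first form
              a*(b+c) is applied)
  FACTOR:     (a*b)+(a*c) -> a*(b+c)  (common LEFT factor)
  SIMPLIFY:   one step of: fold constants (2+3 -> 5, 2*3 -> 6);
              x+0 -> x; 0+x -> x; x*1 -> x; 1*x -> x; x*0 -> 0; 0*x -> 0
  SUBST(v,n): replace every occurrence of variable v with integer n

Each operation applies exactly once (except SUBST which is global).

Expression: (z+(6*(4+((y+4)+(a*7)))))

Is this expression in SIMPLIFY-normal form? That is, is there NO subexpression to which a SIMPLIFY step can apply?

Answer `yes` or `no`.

Answer: yes

Derivation:
Expression: (z+(6*(4+((y+4)+(a*7)))))
Scanning for simplifiable subexpressions (pre-order)...
  at root: (z+(6*(4+((y+4)+(a*7))))) (not simplifiable)
  at R: (6*(4+((y+4)+(a*7)))) (not simplifiable)
  at RR: (4+((y+4)+(a*7))) (not simplifiable)
  at RRR: ((y+4)+(a*7)) (not simplifiable)
  at RRRL: (y+4) (not simplifiable)
  at RRRR: (a*7) (not simplifiable)
Result: no simplifiable subexpression found -> normal form.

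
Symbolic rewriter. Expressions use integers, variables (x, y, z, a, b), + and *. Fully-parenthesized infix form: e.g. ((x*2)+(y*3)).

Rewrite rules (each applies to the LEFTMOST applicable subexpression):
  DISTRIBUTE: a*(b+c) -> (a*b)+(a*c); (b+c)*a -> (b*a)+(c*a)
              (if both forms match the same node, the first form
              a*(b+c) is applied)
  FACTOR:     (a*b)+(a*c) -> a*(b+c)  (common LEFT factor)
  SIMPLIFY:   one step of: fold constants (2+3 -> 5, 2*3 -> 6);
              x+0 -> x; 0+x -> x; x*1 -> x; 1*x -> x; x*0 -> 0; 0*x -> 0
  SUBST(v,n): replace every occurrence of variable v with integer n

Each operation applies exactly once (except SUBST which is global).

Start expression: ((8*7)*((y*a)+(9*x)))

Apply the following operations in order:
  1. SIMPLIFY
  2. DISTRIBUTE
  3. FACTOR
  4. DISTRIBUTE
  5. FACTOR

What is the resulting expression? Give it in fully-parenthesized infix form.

Start: ((8*7)*((y*a)+(9*x)))
Apply SIMPLIFY at L (target: (8*7)): ((8*7)*((y*a)+(9*x))) -> (56*((y*a)+(9*x)))
Apply DISTRIBUTE at root (target: (56*((y*a)+(9*x)))): (56*((y*a)+(9*x))) -> ((56*(y*a))+(56*(9*x)))
Apply FACTOR at root (target: ((56*(y*a))+(56*(9*x)))): ((56*(y*a))+(56*(9*x))) -> (56*((y*a)+(9*x)))
Apply DISTRIBUTE at root (target: (56*((y*a)+(9*x)))): (56*((y*a)+(9*x))) -> ((56*(y*a))+(56*(9*x)))
Apply FACTOR at root (target: ((56*(y*a))+(56*(9*x)))): ((56*(y*a))+(56*(9*x))) -> (56*((y*a)+(9*x)))

Answer: (56*((y*a)+(9*x)))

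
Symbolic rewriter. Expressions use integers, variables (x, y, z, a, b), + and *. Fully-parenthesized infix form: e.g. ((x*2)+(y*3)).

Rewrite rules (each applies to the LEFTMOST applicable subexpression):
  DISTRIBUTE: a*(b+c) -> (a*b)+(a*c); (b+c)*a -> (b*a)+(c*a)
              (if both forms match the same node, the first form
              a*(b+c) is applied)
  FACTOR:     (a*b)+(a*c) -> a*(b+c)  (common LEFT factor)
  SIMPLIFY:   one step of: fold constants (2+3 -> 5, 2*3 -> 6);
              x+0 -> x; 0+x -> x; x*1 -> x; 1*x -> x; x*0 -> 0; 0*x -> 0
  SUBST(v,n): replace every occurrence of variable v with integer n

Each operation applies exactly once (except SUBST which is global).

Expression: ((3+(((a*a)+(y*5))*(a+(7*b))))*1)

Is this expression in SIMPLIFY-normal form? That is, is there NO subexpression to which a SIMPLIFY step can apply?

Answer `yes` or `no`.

Expression: ((3+(((a*a)+(y*5))*(a+(7*b))))*1)
Scanning for simplifiable subexpressions (pre-order)...
  at root: ((3+(((a*a)+(y*5))*(a+(7*b))))*1) (SIMPLIFIABLE)
  at L: (3+(((a*a)+(y*5))*(a+(7*b)))) (not simplifiable)
  at LR: (((a*a)+(y*5))*(a+(7*b))) (not simplifiable)
  at LRL: ((a*a)+(y*5)) (not simplifiable)
  at LRLL: (a*a) (not simplifiable)
  at LRLR: (y*5) (not simplifiable)
  at LRR: (a+(7*b)) (not simplifiable)
  at LRRR: (7*b) (not simplifiable)
Found simplifiable subexpr at path root: ((3+(((a*a)+(y*5))*(a+(7*b))))*1)
One SIMPLIFY step would give: (3+(((a*a)+(y*5))*(a+(7*b))))
-> NOT in normal form.

Answer: no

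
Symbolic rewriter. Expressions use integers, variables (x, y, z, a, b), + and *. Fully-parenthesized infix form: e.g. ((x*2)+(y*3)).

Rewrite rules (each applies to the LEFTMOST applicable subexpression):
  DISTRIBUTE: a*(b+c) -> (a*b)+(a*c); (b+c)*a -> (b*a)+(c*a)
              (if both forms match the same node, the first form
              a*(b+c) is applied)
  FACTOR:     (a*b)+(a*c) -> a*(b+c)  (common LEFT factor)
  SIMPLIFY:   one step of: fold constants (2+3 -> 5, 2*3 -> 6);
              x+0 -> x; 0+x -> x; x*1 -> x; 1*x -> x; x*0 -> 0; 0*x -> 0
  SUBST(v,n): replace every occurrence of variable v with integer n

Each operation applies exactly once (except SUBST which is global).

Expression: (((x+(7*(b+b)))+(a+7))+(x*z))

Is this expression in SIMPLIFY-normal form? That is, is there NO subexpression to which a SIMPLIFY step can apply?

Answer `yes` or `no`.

Expression: (((x+(7*(b+b)))+(a+7))+(x*z))
Scanning for simplifiable subexpressions (pre-order)...
  at root: (((x+(7*(b+b)))+(a+7))+(x*z)) (not simplifiable)
  at L: ((x+(7*(b+b)))+(a+7)) (not simplifiable)
  at LL: (x+(7*(b+b))) (not simplifiable)
  at LLR: (7*(b+b)) (not simplifiable)
  at LLRR: (b+b) (not simplifiable)
  at LR: (a+7) (not simplifiable)
  at R: (x*z) (not simplifiable)
Result: no simplifiable subexpression found -> normal form.

Answer: yes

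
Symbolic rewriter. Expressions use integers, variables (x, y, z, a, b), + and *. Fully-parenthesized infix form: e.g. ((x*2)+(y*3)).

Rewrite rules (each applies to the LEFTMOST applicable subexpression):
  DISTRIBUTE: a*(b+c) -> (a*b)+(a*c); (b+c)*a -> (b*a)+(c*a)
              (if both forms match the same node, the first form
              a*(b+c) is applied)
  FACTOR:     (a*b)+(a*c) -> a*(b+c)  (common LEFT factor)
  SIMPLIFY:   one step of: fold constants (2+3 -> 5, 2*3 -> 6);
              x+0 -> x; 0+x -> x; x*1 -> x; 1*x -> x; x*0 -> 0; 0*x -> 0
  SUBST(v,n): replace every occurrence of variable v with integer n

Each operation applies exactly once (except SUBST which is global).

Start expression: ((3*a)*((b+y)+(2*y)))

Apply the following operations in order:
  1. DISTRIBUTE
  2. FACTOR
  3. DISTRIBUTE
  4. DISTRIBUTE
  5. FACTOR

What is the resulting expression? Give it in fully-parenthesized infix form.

Start: ((3*a)*((b+y)+(2*y)))
Apply DISTRIBUTE at root (target: ((3*a)*((b+y)+(2*y)))): ((3*a)*((b+y)+(2*y))) -> (((3*a)*(b+y))+((3*a)*(2*y)))
Apply FACTOR at root (target: (((3*a)*(b+y))+((3*a)*(2*y)))): (((3*a)*(b+y))+((3*a)*(2*y))) -> ((3*a)*((b+y)+(2*y)))
Apply DISTRIBUTE at root (target: ((3*a)*((b+y)+(2*y)))): ((3*a)*((b+y)+(2*y))) -> (((3*a)*(b+y))+((3*a)*(2*y)))
Apply DISTRIBUTE at L (target: ((3*a)*(b+y))): (((3*a)*(b+y))+((3*a)*(2*y))) -> ((((3*a)*b)+((3*a)*y))+((3*a)*(2*y)))
Apply FACTOR at L (target: (((3*a)*b)+((3*a)*y))): ((((3*a)*b)+((3*a)*y))+((3*a)*(2*y))) -> (((3*a)*(b+y))+((3*a)*(2*y)))

Answer: (((3*a)*(b+y))+((3*a)*(2*y)))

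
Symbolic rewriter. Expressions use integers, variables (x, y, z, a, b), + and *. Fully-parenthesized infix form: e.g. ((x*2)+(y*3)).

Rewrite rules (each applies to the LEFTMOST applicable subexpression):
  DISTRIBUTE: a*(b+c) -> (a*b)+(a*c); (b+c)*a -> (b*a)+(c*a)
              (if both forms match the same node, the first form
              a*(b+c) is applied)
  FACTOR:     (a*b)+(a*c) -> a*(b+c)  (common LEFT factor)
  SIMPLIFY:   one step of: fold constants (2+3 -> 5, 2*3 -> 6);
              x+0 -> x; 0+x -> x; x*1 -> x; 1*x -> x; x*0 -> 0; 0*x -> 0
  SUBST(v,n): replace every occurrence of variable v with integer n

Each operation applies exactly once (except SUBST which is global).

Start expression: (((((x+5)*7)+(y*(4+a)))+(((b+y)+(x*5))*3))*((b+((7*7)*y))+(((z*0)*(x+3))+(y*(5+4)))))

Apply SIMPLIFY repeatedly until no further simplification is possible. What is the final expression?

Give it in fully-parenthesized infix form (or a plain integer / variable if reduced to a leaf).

Answer: (((((x+5)*7)+(y*(4+a)))+(((b+y)+(x*5))*3))*((b+(49*y))+(y*9)))

Derivation:
Start: (((((x+5)*7)+(y*(4+a)))+(((b+y)+(x*5))*3))*((b+((7*7)*y))+(((z*0)*(x+3))+(y*(5+4)))))
Step 1: at RLRL: (7*7) -> 49; overall: (((((x+5)*7)+(y*(4+a)))+(((b+y)+(x*5))*3))*((b+((7*7)*y))+(((z*0)*(x+3))+(y*(5+4))))) -> (((((x+5)*7)+(y*(4+a)))+(((b+y)+(x*5))*3))*((b+(49*y))+(((z*0)*(x+3))+(y*(5+4)))))
Step 2: at RRLL: (z*0) -> 0; overall: (((((x+5)*7)+(y*(4+a)))+(((b+y)+(x*5))*3))*((b+(49*y))+(((z*0)*(x+3))+(y*(5+4))))) -> (((((x+5)*7)+(y*(4+a)))+(((b+y)+(x*5))*3))*((b+(49*y))+((0*(x+3))+(y*(5+4)))))
Step 3: at RRL: (0*(x+3)) -> 0; overall: (((((x+5)*7)+(y*(4+a)))+(((b+y)+(x*5))*3))*((b+(49*y))+((0*(x+3))+(y*(5+4))))) -> (((((x+5)*7)+(y*(4+a)))+(((b+y)+(x*5))*3))*((b+(49*y))+(0+(y*(5+4)))))
Step 4: at RR: (0+(y*(5+4))) -> (y*(5+4)); overall: (((((x+5)*7)+(y*(4+a)))+(((b+y)+(x*5))*3))*((b+(49*y))+(0+(y*(5+4))))) -> (((((x+5)*7)+(y*(4+a)))+(((b+y)+(x*5))*3))*((b+(49*y))+(y*(5+4))))
Step 5: at RRR: (5+4) -> 9; overall: (((((x+5)*7)+(y*(4+a)))+(((b+y)+(x*5))*3))*((b+(49*y))+(y*(5+4)))) -> (((((x+5)*7)+(y*(4+a)))+(((b+y)+(x*5))*3))*((b+(49*y))+(y*9)))
Fixed point: (((((x+5)*7)+(y*(4+a)))+(((b+y)+(x*5))*3))*((b+(49*y))+(y*9)))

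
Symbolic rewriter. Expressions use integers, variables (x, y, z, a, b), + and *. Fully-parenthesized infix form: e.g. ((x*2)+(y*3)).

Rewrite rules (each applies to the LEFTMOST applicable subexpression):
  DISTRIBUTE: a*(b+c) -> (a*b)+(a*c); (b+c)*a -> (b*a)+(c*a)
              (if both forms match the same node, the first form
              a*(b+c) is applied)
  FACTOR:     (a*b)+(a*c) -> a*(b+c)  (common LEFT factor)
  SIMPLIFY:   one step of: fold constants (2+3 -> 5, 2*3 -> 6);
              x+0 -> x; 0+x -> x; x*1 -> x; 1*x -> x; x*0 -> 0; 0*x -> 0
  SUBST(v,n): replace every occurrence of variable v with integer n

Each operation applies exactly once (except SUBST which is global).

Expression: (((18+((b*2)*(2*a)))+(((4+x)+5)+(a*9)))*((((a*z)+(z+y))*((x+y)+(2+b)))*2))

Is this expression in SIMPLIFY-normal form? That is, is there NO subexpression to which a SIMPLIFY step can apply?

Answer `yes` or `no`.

Expression: (((18+((b*2)*(2*a)))+(((4+x)+5)+(a*9)))*((((a*z)+(z+y))*((x+y)+(2+b)))*2))
Scanning for simplifiable subexpressions (pre-order)...
  at root: (((18+((b*2)*(2*a)))+(((4+x)+5)+(a*9)))*((((a*z)+(z+y))*((x+y)+(2+b)))*2)) (not simplifiable)
  at L: ((18+((b*2)*(2*a)))+(((4+x)+5)+(a*9))) (not simplifiable)
  at LL: (18+((b*2)*(2*a))) (not simplifiable)
  at LLR: ((b*2)*(2*a)) (not simplifiable)
  at LLRL: (b*2) (not simplifiable)
  at LLRR: (2*a) (not simplifiable)
  at LR: (((4+x)+5)+(a*9)) (not simplifiable)
  at LRL: ((4+x)+5) (not simplifiable)
  at LRLL: (4+x) (not simplifiable)
  at LRR: (a*9) (not simplifiable)
  at R: ((((a*z)+(z+y))*((x+y)+(2+b)))*2) (not simplifiable)
  at RL: (((a*z)+(z+y))*((x+y)+(2+b))) (not simplifiable)
  at RLL: ((a*z)+(z+y)) (not simplifiable)
  at RLLL: (a*z) (not simplifiable)
  at RLLR: (z+y) (not simplifiable)
  at RLR: ((x+y)+(2+b)) (not simplifiable)
  at RLRL: (x+y) (not simplifiable)
  at RLRR: (2+b) (not simplifiable)
Result: no simplifiable subexpression found -> normal form.

Answer: yes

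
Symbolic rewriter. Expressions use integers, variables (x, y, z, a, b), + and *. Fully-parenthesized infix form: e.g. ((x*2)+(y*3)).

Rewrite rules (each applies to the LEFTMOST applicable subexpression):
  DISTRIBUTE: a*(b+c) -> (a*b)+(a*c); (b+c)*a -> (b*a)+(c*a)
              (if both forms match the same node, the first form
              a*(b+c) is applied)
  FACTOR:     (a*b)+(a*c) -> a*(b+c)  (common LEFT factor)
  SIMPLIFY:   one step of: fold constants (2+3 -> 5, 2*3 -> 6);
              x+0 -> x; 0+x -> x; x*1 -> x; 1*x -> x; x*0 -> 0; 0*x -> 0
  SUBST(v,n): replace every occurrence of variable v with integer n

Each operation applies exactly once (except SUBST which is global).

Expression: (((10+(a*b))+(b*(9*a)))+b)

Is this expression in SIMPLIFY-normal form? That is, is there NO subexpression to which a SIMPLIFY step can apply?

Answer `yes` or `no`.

Expression: (((10+(a*b))+(b*(9*a)))+b)
Scanning for simplifiable subexpressions (pre-order)...
  at root: (((10+(a*b))+(b*(9*a)))+b) (not simplifiable)
  at L: ((10+(a*b))+(b*(9*a))) (not simplifiable)
  at LL: (10+(a*b)) (not simplifiable)
  at LLR: (a*b) (not simplifiable)
  at LR: (b*(9*a)) (not simplifiable)
  at LRR: (9*a) (not simplifiable)
Result: no simplifiable subexpression found -> normal form.

Answer: yes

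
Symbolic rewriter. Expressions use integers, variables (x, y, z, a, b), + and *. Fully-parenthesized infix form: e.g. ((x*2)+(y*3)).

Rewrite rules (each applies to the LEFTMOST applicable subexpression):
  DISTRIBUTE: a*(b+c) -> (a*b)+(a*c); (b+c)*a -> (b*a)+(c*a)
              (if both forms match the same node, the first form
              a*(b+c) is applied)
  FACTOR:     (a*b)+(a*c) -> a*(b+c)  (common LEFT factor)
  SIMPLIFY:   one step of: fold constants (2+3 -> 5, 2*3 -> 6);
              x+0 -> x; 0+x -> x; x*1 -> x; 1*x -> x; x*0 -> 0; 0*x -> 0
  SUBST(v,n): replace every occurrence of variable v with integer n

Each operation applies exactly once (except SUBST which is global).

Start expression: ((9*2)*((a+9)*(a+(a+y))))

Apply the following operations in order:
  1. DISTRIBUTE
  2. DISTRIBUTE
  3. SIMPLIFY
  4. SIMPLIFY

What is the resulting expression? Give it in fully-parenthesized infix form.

Answer: ((18*((a+9)*a))+(18*((a+9)*(a+y))))

Derivation:
Start: ((9*2)*((a+9)*(a+(a+y))))
Apply DISTRIBUTE at R (target: ((a+9)*(a+(a+y)))): ((9*2)*((a+9)*(a+(a+y)))) -> ((9*2)*(((a+9)*a)+((a+9)*(a+y))))
Apply DISTRIBUTE at root (target: ((9*2)*(((a+9)*a)+((a+9)*(a+y))))): ((9*2)*(((a+9)*a)+((a+9)*(a+y)))) -> (((9*2)*((a+9)*a))+((9*2)*((a+9)*(a+y))))
Apply SIMPLIFY at LL (target: (9*2)): (((9*2)*((a+9)*a))+((9*2)*((a+9)*(a+y)))) -> ((18*((a+9)*a))+((9*2)*((a+9)*(a+y))))
Apply SIMPLIFY at RL (target: (9*2)): ((18*((a+9)*a))+((9*2)*((a+9)*(a+y)))) -> ((18*((a+9)*a))+(18*((a+9)*(a+y))))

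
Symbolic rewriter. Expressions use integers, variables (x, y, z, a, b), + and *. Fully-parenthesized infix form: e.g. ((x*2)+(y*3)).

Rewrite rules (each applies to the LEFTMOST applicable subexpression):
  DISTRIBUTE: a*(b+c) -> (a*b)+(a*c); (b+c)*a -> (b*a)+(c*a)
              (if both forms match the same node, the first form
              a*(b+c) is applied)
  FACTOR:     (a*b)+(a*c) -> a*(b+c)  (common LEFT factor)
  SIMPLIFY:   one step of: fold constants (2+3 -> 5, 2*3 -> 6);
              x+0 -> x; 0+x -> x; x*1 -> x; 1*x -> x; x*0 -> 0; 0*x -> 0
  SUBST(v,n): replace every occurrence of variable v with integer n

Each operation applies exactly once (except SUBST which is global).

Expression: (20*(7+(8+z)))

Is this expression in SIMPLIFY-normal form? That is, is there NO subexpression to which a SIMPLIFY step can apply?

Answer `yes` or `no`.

Answer: yes

Derivation:
Expression: (20*(7+(8+z)))
Scanning for simplifiable subexpressions (pre-order)...
  at root: (20*(7+(8+z))) (not simplifiable)
  at R: (7+(8+z)) (not simplifiable)
  at RR: (8+z) (not simplifiable)
Result: no simplifiable subexpression found -> normal form.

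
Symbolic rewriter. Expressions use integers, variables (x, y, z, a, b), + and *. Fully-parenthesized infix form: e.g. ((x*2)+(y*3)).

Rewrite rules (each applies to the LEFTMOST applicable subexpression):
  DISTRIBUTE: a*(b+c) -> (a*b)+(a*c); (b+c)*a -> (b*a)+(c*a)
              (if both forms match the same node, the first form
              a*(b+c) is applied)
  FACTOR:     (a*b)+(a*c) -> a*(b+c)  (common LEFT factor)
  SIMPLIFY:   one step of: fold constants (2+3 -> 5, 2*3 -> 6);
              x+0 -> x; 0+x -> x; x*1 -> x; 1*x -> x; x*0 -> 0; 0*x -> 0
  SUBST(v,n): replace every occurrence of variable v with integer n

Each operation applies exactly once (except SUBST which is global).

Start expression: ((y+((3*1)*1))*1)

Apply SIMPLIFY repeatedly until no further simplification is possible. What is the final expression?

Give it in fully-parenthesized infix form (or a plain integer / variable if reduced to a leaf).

Answer: (y+3)

Derivation:
Start: ((y+((3*1)*1))*1)
Step 1: at root: ((y+((3*1)*1))*1) -> (y+((3*1)*1)); overall: ((y+((3*1)*1))*1) -> (y+((3*1)*1))
Step 2: at R: ((3*1)*1) -> (3*1); overall: (y+((3*1)*1)) -> (y+(3*1))
Step 3: at R: (3*1) -> 3; overall: (y+(3*1)) -> (y+3)
Fixed point: (y+3)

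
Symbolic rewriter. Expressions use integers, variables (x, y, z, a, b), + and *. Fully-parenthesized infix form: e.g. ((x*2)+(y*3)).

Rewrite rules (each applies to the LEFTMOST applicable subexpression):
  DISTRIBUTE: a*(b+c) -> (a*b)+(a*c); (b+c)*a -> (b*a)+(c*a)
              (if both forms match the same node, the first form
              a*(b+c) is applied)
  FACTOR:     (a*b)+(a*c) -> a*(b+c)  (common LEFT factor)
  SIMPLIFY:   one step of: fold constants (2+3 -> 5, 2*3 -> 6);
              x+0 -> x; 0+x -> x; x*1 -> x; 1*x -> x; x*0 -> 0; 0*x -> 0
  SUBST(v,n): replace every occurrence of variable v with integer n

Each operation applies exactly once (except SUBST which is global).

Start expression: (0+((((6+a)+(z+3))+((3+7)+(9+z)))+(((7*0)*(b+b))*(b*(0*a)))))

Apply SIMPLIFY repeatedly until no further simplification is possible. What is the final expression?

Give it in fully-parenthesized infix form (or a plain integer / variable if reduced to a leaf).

Start: (0+((((6+a)+(z+3))+((3+7)+(9+z)))+(((7*0)*(b+b))*(b*(0*a)))))
Step 1: at root: (0+((((6+a)+(z+3))+((3+7)+(9+z)))+(((7*0)*(b+b))*(b*(0*a))))) -> ((((6+a)+(z+3))+((3+7)+(9+z)))+(((7*0)*(b+b))*(b*(0*a)))); overall: (0+((((6+a)+(z+3))+((3+7)+(9+z)))+(((7*0)*(b+b))*(b*(0*a))))) -> ((((6+a)+(z+3))+((3+7)+(9+z)))+(((7*0)*(b+b))*(b*(0*a))))
Step 2: at LRL: (3+7) -> 10; overall: ((((6+a)+(z+3))+((3+7)+(9+z)))+(((7*0)*(b+b))*(b*(0*a)))) -> ((((6+a)+(z+3))+(10+(9+z)))+(((7*0)*(b+b))*(b*(0*a))))
Step 3: at RLL: (7*0) -> 0; overall: ((((6+a)+(z+3))+(10+(9+z)))+(((7*0)*(b+b))*(b*(0*a)))) -> ((((6+a)+(z+3))+(10+(9+z)))+((0*(b+b))*(b*(0*a))))
Step 4: at RL: (0*(b+b)) -> 0; overall: ((((6+a)+(z+3))+(10+(9+z)))+((0*(b+b))*(b*(0*a)))) -> ((((6+a)+(z+3))+(10+(9+z)))+(0*(b*(0*a))))
Step 5: at R: (0*(b*(0*a))) -> 0; overall: ((((6+a)+(z+3))+(10+(9+z)))+(0*(b*(0*a)))) -> ((((6+a)+(z+3))+(10+(9+z)))+0)
Step 6: at root: ((((6+a)+(z+3))+(10+(9+z)))+0) -> (((6+a)+(z+3))+(10+(9+z))); overall: ((((6+a)+(z+3))+(10+(9+z)))+0) -> (((6+a)+(z+3))+(10+(9+z)))
Fixed point: (((6+a)+(z+3))+(10+(9+z)))

Answer: (((6+a)+(z+3))+(10+(9+z)))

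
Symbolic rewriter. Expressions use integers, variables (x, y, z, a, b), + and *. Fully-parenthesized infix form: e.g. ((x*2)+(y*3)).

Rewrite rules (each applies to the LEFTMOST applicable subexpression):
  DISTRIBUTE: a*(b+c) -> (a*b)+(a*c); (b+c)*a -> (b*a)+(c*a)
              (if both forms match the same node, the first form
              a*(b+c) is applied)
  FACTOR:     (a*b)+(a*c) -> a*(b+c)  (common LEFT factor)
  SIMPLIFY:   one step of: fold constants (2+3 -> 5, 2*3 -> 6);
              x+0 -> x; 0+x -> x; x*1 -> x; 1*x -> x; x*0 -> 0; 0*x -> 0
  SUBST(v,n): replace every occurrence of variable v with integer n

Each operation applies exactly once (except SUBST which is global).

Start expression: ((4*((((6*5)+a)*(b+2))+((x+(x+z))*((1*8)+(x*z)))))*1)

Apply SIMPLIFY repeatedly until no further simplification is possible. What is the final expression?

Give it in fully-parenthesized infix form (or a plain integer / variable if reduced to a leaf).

Answer: (4*(((30+a)*(b+2))+((x+(x+z))*(8+(x*z)))))

Derivation:
Start: ((4*((((6*5)+a)*(b+2))+((x+(x+z))*((1*8)+(x*z)))))*1)
Step 1: at root: ((4*((((6*5)+a)*(b+2))+((x+(x+z))*((1*8)+(x*z)))))*1) -> (4*((((6*5)+a)*(b+2))+((x+(x+z))*((1*8)+(x*z))))); overall: ((4*((((6*5)+a)*(b+2))+((x+(x+z))*((1*8)+(x*z)))))*1) -> (4*((((6*5)+a)*(b+2))+((x+(x+z))*((1*8)+(x*z)))))
Step 2: at RLLL: (6*5) -> 30; overall: (4*((((6*5)+a)*(b+2))+((x+(x+z))*((1*8)+(x*z))))) -> (4*(((30+a)*(b+2))+((x+(x+z))*((1*8)+(x*z)))))
Step 3: at RRRL: (1*8) -> 8; overall: (4*(((30+a)*(b+2))+((x+(x+z))*((1*8)+(x*z))))) -> (4*(((30+a)*(b+2))+((x+(x+z))*(8+(x*z)))))
Fixed point: (4*(((30+a)*(b+2))+((x+(x+z))*(8+(x*z)))))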